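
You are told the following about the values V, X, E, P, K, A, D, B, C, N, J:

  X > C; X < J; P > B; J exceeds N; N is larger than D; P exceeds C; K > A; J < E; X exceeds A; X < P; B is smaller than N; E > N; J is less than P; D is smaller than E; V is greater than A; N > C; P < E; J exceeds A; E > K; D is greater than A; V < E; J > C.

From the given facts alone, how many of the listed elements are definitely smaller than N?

4

From N the given relations immediately reach B, C, D.
From those, A — 4 in total.
No other element is forced below N by the given relations, so the count is 4.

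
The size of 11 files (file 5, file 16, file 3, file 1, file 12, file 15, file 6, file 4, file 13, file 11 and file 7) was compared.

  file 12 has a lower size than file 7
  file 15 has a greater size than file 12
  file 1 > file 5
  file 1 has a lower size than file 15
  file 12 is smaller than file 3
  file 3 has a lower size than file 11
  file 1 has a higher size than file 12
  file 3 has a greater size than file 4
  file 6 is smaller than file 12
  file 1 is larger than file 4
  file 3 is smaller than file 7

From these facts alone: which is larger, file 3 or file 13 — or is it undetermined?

undetermined

Following every chain through file 13: nothing is chained to file 13.
file 3 is not reached, and no chain runs the other way from file 3 to file 13.
So the given relations leave the order of file 13 and file 3 undetermined.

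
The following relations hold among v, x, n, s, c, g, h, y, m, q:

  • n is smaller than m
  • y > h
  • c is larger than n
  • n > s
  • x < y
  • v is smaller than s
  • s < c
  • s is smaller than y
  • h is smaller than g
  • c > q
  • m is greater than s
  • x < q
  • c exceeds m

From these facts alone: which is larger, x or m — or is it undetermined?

Following every chain through x: above x we get y, q, c.
m is not reached, and no chain runs the other way from m to x.
So the given relations leave the order of x and m undetermined.

undetermined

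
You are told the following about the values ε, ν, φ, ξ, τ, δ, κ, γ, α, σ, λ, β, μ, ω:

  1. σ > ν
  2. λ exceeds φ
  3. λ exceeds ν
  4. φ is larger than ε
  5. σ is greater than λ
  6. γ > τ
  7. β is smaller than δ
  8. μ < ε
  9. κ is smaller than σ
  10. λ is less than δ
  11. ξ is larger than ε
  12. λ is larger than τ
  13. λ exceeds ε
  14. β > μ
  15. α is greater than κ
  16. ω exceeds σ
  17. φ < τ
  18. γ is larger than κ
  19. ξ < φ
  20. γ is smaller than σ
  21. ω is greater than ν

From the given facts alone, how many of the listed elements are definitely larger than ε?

8

From ε the given relations immediately reach ξ, φ, λ.
From those, τ, σ, δ — 6 in total.
From those, γ, ω — 8 in total.
No other element is forced above ε by the given relations, so the count is 8.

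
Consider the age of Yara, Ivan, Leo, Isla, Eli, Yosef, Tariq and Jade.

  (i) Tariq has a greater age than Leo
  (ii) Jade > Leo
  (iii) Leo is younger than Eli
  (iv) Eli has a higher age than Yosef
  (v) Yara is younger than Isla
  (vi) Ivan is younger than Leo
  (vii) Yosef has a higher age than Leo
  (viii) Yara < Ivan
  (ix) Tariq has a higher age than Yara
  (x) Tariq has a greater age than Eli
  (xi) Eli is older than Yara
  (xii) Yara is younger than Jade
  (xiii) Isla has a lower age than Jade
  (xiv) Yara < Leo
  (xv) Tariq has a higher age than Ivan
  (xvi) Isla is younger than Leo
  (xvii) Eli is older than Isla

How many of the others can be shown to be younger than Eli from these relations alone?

Directly below Eli: Yara, Isla, Leo, Yosef.
One step further: Ivan (5 so far).
No other element is forced below Eli by the given relations, so the count is 5.

5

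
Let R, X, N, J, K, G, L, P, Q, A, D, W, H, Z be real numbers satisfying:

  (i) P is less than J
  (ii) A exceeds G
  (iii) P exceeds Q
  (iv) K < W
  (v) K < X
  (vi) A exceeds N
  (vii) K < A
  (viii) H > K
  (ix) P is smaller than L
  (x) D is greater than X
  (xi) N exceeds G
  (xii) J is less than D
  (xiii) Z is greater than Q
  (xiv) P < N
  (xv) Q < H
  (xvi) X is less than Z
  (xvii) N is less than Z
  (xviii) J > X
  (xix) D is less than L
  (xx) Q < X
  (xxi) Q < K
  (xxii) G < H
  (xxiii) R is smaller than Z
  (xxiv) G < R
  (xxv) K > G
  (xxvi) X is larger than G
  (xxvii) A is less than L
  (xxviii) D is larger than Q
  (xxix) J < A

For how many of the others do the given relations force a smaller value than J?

5

From J the given relations immediately reach P, X.
From those, Q, G, K — 5 in total.
Nothing else is reachable below J; 5 in all.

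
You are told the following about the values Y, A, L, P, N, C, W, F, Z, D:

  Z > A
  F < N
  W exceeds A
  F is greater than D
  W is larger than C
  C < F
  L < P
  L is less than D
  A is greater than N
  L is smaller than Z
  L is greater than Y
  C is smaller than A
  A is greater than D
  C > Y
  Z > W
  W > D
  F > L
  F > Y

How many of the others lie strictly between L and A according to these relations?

3

The relations place L below A. An element lies strictly between them when it is forced above L and also forced below A.
Above L: {D, P, F, N, W, Z}. Below A: {Y, C, D, F, N}.
Intersection: {D, F, N} — 3.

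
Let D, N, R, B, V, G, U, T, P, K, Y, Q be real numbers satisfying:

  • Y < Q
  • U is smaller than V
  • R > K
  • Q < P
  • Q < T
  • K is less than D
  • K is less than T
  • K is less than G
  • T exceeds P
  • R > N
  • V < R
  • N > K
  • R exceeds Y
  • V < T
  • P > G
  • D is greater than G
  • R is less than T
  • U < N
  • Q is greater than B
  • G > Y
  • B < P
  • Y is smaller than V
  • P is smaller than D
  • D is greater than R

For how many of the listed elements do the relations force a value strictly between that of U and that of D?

3

The relations place U below D. An element lies strictly between them when it is forced above U and also forced below D.
Above U: {V, N, R, T}. Below D: {B, Y, K, G, Q, P, V, N, R}.
Intersection: {V, N, R} — 3.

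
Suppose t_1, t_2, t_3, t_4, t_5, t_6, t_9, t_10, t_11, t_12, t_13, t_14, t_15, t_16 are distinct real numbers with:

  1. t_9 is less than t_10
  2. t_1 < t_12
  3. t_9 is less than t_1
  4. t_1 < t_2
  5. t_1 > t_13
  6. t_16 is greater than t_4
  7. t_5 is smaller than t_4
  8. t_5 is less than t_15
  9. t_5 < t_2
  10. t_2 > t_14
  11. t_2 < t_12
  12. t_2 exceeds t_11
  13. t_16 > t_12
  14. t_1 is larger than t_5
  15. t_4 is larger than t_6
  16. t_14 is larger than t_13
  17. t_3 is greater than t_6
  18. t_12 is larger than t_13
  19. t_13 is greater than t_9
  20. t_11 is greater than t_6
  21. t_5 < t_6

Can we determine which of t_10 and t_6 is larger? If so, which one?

undetermined

Following every chain through t_6: above t_6 we get t_4, t_3, t_11, t_2, t_12, t_16; below t_6 we get t_5.
t_10 is not reached, and no chain runs the other way from t_10 to t_6.
So the given relations leave the order of t_6 and t_10 undetermined.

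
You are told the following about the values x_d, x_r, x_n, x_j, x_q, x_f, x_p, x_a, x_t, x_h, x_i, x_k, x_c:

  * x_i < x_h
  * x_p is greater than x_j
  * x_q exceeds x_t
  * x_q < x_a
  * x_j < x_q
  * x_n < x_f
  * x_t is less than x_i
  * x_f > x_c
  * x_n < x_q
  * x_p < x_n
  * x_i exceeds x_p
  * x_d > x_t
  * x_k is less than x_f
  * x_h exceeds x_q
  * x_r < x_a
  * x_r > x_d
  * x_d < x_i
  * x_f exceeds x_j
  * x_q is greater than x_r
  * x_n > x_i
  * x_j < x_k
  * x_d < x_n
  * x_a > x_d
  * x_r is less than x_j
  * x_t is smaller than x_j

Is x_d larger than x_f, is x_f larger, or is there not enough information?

x_d < x_r < x_j < x_p < x_i < x_n < x_f, by transitivity through x_r, x_j, x_p, x_i, x_n.
So x_f is larger.

x_f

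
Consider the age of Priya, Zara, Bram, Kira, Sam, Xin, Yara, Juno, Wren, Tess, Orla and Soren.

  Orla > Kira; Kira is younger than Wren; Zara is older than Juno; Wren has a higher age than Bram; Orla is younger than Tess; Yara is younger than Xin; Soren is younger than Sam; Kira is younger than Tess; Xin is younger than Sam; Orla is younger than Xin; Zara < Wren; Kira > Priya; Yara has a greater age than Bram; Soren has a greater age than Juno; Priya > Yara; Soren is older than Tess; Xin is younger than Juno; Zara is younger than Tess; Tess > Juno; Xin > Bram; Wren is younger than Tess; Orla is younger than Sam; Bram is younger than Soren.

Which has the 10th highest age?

Priya

Piecing the relations together gives one ordering: Bram < Yara < Priya < Kira < Orla < Xin < Juno < Zara < Wren < Tess < Soren < Sam.
The 10th largest is Priya.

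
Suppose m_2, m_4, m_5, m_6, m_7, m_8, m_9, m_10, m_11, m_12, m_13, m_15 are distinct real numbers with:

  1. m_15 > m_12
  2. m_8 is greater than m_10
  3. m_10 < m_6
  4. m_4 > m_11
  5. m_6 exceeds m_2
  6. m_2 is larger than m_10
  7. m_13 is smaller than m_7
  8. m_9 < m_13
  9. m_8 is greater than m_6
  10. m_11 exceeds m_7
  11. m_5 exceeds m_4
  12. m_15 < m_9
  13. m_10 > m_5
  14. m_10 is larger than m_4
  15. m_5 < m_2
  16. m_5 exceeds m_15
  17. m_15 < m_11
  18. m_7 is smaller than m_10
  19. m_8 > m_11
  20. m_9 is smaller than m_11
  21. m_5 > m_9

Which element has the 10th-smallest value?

Chaining the given pairs: m_12 < m_15 < m_9 < m_13 < m_7 < m_11 < m_4 < m_5 < m_10 < m_2 < m_6 < m_8.
Counting 10 from the smallest end gives m_2.

m_2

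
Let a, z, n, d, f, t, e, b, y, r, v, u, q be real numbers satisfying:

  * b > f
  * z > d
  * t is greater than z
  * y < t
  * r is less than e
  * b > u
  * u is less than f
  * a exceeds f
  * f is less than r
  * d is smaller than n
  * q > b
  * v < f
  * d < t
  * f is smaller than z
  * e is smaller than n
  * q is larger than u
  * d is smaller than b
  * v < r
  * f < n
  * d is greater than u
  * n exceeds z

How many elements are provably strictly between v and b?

Chaining upward from v reaches: f, r, a, e, z, t, n, q.
Chaining downward from b reaches: u, f, d.
Strictly between v and b are those in both lists: f — 1 element.

1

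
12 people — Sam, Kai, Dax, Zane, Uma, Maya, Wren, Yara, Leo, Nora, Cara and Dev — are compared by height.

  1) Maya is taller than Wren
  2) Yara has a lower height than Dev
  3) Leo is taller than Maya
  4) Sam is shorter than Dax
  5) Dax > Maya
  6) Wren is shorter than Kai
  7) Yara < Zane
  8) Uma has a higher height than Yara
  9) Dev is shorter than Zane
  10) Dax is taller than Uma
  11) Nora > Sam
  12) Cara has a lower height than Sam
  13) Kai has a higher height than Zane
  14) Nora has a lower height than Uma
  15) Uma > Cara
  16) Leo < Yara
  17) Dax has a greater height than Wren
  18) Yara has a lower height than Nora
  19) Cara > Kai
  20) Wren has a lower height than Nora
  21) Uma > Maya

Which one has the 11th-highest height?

The consecutive relations fix a unique order: Wren < Maya < Leo < Yara < Dev < Zane < Kai < Cara < Sam < Nora < Uma < Dax.
The 11th largest is Maya.

Maya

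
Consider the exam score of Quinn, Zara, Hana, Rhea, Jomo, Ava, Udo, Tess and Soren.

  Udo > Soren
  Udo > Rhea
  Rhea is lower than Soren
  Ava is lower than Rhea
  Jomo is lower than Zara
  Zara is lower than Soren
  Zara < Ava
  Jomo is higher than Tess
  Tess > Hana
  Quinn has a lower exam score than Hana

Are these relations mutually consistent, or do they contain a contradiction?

The single ordering Quinn < Hana < Tess < Jomo < Zara < Ava < Rhea < Soren < Udo satisfies every listed relation, so no contradiction arises.

consistent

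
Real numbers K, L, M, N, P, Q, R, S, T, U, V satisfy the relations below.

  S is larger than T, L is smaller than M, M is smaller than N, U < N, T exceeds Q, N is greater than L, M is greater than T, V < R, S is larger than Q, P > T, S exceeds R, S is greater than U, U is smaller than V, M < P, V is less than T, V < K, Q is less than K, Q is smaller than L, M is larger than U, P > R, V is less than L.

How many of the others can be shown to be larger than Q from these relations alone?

From Q the given relations immediately reach L, T, S, K.
From those, M, P, N — 7 in total.
No other element is forced above Q by the given relations, so the count is 7.

7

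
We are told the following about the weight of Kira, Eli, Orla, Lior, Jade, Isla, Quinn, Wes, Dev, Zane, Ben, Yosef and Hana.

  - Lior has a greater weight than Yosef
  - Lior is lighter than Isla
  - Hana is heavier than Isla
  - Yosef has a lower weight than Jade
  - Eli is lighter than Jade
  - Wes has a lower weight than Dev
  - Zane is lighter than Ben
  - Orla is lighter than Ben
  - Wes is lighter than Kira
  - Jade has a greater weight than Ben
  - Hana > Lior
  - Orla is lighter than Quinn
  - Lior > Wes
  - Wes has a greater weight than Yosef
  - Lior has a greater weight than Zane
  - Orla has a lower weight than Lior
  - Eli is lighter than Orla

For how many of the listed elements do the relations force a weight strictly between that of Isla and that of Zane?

1

Chaining upward from Zane reaches: Ben, Lior, Jade, Hana.
Chaining downward from Isla reaches: Yosef, Eli, Orla, Wes, Lior.
Strictly between Zane and Isla are those in both lists: Lior — 1 element.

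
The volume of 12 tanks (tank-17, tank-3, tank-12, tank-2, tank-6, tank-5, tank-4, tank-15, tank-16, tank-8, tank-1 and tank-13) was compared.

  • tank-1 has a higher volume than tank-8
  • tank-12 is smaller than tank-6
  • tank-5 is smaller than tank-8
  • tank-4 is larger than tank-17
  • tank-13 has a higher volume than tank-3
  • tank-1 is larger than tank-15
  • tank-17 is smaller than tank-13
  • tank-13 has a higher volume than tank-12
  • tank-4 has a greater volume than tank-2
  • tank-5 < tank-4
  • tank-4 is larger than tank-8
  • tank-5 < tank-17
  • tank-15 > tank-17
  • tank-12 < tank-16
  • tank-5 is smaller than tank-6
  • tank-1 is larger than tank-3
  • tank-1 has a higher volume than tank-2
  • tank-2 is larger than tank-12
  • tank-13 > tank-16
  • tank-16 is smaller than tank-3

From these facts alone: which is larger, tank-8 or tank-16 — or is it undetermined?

undetermined

Following every chain through tank-8: above tank-8 we get tank-4, tank-1; below tank-8 we get tank-5.
tank-16 is not reached, and no chain runs the other way from tank-16 to tank-8.
So the given relations leave the order of tank-8 and tank-16 undetermined.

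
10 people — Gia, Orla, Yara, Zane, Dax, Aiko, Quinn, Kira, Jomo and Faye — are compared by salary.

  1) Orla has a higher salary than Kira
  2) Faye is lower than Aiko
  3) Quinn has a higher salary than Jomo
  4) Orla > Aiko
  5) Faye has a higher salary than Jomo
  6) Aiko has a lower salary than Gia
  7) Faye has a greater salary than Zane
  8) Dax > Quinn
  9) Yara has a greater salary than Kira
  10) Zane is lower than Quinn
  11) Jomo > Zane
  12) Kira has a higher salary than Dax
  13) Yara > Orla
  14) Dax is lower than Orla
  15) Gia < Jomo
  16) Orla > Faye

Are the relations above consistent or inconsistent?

We have Jomo < Faye stated directly, yet also Faye < Aiko < Gia < Jomo by chaining the others — so Faye < Jomo. Contradiction.

inconsistent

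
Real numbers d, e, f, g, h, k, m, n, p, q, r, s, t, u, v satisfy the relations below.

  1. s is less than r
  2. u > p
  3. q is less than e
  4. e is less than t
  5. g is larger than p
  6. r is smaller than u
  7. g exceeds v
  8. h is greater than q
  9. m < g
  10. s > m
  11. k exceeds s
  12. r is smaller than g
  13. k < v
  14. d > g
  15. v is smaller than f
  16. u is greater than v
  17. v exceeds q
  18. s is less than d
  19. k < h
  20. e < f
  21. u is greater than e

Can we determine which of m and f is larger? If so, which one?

Link the given pairs in sequence: m < s; s < k; k < v; v < f.
Chaining these gives m < s < k < v < f.
So f is larger.

f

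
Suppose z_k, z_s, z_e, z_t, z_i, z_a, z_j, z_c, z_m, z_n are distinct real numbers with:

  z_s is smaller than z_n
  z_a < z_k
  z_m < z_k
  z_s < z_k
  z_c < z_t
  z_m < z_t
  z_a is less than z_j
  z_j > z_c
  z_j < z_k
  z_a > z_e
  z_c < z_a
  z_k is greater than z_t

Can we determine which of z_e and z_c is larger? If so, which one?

Following every chain through z_c: above z_c we get z_a, z_j, z_t, z_k.
z_e is not reached, and no chain runs the other way from z_e to z_c.
So the given relations leave the order of z_c and z_e undetermined.

undetermined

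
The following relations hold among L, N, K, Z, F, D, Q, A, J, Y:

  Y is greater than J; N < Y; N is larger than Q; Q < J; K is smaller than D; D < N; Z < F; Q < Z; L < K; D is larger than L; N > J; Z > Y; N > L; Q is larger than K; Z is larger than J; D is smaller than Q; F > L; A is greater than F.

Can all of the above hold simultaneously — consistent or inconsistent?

consistent

Every relation is compatible with L < K < D < Q < J < N < Y < Z < F < A; the set is consistent.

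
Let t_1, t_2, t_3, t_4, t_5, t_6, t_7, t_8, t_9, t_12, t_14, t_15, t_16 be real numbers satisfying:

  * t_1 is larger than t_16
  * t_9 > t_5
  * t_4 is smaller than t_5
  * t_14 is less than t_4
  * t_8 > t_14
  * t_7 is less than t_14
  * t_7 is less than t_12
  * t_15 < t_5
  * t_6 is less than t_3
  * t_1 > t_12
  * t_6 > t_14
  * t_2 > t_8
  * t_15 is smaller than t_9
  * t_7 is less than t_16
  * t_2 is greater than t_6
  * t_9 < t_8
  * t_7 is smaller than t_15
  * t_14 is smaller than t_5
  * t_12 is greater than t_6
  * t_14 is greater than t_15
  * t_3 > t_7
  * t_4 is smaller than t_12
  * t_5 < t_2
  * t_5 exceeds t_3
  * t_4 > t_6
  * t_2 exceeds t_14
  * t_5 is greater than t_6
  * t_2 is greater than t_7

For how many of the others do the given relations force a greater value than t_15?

10

From t_15 the given relations immediately reach t_14, t_5, t_9.
From those, t_6, t_4, t_8, t_2 — 7 in total.
From those, t_3, t_12 — 9 in total.
From those, t_1 — 10 in total.
No other element is forced above t_15 by the given relations, so the count is 10.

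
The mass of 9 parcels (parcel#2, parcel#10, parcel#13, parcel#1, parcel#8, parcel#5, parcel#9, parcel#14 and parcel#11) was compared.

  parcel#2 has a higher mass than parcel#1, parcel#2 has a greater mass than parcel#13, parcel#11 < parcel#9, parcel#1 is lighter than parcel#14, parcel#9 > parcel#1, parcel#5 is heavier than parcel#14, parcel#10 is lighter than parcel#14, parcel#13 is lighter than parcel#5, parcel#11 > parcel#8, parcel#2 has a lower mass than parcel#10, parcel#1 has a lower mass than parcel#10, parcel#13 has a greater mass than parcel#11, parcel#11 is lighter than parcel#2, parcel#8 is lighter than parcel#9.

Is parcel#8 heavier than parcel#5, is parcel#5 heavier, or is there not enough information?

parcel#8 < parcel#11 < parcel#13 < parcel#2 < parcel#10 < parcel#14 < parcel#5, by transitivity through parcel#11, parcel#13, parcel#2, parcel#10, parcel#14.
So parcel#5 is heavier.

parcel#5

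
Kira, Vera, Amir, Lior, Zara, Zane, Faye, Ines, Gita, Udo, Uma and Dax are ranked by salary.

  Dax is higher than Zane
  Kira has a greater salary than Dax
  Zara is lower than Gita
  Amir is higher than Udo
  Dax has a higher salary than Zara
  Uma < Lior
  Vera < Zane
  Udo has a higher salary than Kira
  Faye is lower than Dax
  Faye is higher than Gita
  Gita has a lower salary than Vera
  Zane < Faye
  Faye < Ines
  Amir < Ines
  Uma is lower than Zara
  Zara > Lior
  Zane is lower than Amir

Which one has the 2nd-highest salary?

Amir

The consecutive relations fix a unique order: Uma < Lior < Zara < Gita < Vera < Zane < Faye < Dax < Kira < Udo < Amir < Ines.
Counting 2 from the largest end gives Amir.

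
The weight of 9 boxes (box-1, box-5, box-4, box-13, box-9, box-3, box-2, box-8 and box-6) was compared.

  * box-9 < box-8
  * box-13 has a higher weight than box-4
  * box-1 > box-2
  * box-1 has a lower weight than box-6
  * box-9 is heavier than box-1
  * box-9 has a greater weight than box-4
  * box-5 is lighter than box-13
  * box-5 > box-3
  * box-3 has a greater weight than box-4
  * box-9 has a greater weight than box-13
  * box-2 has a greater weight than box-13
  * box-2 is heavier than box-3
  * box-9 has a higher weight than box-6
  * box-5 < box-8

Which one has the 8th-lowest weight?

Chaining the given pairs: box-4 < box-3 < box-5 < box-13 < box-2 < box-1 < box-6 < box-9 < box-8.
The 8th smallest is box-9.

box-9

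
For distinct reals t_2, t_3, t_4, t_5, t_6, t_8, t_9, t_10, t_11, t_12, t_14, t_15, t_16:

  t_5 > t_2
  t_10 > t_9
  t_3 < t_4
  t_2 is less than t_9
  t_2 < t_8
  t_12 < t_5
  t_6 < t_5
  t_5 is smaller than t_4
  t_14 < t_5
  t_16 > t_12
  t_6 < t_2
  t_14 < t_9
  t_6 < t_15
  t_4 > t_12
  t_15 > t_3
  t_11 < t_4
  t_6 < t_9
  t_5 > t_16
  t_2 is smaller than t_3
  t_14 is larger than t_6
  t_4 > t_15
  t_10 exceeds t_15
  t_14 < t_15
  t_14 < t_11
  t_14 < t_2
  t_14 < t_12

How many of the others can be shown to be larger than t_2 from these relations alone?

7

Directly above t_2: t_3, t_9, t_5, t_8.
One step further: t_15, t_4, t_10 (7 so far).
No other element is forced above t_2 by the given relations, so the count is 7.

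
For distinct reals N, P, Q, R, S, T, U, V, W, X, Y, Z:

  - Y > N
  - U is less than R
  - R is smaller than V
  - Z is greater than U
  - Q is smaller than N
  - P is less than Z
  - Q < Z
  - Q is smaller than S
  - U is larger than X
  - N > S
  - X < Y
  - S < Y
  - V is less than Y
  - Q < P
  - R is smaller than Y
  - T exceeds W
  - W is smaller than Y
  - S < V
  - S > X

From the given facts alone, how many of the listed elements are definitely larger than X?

From X the given relations immediately reach S, U, Y.
From those, Z, R, N, V — 7 in total.
Nothing else is reachable above X; 7 in all.

7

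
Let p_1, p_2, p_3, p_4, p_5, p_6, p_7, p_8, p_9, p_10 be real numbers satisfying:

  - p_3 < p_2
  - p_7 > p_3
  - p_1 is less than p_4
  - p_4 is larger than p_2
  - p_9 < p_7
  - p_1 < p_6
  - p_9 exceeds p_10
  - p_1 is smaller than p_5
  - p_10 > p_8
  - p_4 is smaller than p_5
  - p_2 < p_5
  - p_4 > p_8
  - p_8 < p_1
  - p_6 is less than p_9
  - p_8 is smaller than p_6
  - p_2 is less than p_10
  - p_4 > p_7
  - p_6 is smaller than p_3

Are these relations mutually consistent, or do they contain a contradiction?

Every relation is compatible with p_8 < p_1 < p_6 < p_3 < p_2 < p_10 < p_9 < p_7 < p_4 < p_5; the set is consistent.

consistent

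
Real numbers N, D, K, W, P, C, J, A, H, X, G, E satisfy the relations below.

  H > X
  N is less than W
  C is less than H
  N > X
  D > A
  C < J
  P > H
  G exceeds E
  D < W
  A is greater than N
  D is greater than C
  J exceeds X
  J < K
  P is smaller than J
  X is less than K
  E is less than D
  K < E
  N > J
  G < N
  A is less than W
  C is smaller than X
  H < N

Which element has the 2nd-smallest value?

The consecutive relations fix a unique order: C < X < H < P < J < K < E < G < N < A < D < W.
Counting 2 from the smallest end gives X.

X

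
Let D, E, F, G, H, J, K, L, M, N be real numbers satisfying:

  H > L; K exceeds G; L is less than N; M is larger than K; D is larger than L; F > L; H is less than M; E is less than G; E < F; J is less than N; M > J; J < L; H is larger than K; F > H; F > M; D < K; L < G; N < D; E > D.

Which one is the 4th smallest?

Piecing the relations together gives one ordering: J < L < N < D < E < G < K < H < M < F.
The 4th smallest is D.

D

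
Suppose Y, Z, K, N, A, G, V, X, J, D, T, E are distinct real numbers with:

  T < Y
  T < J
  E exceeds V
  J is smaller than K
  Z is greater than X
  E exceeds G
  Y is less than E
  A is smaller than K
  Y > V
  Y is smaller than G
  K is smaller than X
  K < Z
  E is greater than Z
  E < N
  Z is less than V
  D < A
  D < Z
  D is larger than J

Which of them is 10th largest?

D

Chaining the given pairs: T < J < D < A < K < X < Z < V < Y < G < E < N.
The 10th largest is D.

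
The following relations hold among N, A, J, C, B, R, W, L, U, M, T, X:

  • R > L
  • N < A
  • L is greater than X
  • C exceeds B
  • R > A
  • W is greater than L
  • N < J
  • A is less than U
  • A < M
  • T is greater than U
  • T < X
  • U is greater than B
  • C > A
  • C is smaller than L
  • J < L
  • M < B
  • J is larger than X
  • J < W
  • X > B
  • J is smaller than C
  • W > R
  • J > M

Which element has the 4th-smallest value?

The consecutive relations fix a unique order: N < A < M < B < U < T < X < J < C < L < R < W.
Counting 4 from the smallest end gives B.

B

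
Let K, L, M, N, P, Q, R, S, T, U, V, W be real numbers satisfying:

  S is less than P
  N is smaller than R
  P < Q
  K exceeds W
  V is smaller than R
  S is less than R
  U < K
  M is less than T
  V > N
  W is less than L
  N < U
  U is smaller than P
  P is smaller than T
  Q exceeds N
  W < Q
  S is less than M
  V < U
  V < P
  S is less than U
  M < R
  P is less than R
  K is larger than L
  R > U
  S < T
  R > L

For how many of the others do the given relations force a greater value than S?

The elements the relations force above S are U, P, Q, M, R, K, T — no chain reaches any other.
That is 7.

7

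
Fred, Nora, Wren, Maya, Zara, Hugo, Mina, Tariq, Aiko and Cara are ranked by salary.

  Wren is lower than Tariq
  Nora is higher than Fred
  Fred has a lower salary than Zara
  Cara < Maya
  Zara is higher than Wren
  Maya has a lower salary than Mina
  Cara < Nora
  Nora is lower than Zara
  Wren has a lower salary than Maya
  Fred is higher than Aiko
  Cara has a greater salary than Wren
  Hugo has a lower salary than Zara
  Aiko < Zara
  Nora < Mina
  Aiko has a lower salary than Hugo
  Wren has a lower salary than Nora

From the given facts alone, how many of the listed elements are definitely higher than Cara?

The elements the relations force above Cara are Nora, Zara, Maya, Mina — no chain reaches any other.
That is 4.

4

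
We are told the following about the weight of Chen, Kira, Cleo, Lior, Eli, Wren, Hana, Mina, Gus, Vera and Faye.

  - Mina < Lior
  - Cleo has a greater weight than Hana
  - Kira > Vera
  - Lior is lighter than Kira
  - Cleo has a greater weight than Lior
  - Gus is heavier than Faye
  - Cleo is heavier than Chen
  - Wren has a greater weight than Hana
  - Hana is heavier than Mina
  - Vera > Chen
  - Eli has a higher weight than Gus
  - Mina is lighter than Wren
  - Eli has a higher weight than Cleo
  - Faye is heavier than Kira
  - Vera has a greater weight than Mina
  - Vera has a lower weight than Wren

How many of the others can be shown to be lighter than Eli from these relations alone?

9

The elements the relations force below Eli are Mina, Hana, Lior, Chen, Vera, Kira, Faye, Cleo, Gus — no chain reaches any other.
That is 9.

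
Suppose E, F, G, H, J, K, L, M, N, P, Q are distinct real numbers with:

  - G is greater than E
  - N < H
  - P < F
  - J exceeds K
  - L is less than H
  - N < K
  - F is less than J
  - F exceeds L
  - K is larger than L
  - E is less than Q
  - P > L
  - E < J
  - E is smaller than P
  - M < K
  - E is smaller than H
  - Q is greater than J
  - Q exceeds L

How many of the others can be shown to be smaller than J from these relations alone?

Directly below J: E, K, F.
One step further: L, N, M, P (7 so far).
Nothing else is reachable below J; 7 in all.

7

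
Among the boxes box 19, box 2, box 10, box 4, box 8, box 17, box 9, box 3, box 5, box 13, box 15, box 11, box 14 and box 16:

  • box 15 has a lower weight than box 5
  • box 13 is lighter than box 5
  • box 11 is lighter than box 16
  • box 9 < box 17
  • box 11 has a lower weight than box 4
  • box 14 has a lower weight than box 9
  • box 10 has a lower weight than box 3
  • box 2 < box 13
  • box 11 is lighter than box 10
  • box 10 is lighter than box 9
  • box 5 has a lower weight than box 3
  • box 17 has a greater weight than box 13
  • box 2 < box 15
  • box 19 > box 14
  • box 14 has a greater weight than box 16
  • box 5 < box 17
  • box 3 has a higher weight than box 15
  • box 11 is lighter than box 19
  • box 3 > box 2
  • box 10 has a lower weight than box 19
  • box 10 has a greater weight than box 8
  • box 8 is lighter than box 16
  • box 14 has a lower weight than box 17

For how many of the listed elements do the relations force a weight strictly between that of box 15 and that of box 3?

1

Chaining upward from box 15 reaches: box 5, box 17.
Chaining downward from box 3 reaches: box 2, box 11, box 8, box 10, box 13, box 5.
Strictly between box 15 and box 3 are those in both lists: box 5 — 1 element.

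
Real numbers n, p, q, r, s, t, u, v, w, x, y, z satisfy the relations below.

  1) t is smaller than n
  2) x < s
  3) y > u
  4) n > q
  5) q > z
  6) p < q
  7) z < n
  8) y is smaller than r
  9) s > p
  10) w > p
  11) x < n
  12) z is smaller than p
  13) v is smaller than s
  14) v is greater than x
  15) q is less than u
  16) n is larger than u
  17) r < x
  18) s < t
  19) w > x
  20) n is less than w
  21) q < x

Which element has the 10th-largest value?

q

Chaining the given pairs: z < p < q < u < y < r < x < v < s < t < n < w.
The 10th largest is q.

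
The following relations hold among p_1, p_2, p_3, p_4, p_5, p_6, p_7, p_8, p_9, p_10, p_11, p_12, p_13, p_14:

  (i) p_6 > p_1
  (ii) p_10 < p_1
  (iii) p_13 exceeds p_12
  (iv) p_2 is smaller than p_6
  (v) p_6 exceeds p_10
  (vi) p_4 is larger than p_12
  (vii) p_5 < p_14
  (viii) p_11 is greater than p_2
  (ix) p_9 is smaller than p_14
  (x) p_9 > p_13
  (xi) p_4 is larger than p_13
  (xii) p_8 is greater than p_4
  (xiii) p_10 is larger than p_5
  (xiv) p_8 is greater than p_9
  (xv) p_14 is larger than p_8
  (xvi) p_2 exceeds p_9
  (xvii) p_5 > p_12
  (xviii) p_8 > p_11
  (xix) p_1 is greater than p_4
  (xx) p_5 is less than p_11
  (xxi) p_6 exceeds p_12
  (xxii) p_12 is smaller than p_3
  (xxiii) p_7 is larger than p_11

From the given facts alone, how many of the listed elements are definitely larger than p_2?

5

Directly above p_2: p_11, p_6.
One step further: p_8, p_7 (4 so far).
One step further: p_14 (5 so far).
No other element is forced above p_2 by the given relations, so the count is 5.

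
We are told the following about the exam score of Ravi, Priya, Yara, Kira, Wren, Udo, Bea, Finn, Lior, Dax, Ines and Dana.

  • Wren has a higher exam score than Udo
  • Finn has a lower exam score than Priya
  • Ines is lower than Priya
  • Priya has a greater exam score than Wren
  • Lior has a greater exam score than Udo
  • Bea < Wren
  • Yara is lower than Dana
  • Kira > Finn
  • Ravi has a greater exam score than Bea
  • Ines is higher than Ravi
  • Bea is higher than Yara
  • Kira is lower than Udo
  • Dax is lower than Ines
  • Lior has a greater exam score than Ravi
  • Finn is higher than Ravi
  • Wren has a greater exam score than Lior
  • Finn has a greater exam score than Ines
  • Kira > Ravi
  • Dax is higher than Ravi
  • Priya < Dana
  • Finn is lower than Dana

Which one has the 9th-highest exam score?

Dax

Piecing the relations together gives one ordering: Yara < Bea < Ravi < Dax < Ines < Finn < Kira < Udo < Lior < Wren < Priya < Dana.
The 9th largest is Dax.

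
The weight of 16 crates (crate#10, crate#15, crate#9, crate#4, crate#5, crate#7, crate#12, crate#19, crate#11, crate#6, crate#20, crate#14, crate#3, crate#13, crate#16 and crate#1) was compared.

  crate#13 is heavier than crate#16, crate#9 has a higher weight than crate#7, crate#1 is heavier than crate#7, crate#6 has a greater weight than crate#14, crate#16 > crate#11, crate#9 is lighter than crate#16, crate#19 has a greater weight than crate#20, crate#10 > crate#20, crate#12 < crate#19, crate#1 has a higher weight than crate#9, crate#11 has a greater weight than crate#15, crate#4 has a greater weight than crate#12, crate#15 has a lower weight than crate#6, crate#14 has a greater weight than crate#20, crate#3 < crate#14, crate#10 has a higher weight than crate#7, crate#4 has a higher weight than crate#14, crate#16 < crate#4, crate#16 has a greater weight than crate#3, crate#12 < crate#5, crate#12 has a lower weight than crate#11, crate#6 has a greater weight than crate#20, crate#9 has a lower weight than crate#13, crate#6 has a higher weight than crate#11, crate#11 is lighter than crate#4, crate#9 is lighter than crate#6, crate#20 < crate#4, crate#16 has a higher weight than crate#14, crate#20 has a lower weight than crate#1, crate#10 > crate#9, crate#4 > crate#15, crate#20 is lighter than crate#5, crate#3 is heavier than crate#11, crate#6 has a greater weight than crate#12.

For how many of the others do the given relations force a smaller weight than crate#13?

The elements the relations force below crate#13 are crate#7, crate#9, crate#20, crate#12, crate#15, crate#11, crate#3, crate#14, crate#16 — no chain reaches any other.
That is 9.

9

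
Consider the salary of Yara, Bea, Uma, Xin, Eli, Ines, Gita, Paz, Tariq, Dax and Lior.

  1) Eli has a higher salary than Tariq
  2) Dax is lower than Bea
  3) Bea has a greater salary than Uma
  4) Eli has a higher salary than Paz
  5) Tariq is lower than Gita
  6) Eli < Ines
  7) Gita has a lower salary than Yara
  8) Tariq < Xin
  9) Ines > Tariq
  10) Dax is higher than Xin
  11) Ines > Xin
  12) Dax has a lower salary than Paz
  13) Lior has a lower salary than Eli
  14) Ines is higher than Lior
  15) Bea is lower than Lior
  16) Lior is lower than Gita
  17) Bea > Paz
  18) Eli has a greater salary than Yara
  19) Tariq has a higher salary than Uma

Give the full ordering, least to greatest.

The consecutive links are each given: Uma < Tariq; Tariq < Xin; Xin < Dax; Dax < Paz; Paz < Bea; Bea < Lior; Lior < Gita; Gita < Yara; Yara < Eli; Eli < Ines.

Uma < Tariq < Xin < Dax < Paz < Bea < Lior < Gita < Yara < Eli < Ines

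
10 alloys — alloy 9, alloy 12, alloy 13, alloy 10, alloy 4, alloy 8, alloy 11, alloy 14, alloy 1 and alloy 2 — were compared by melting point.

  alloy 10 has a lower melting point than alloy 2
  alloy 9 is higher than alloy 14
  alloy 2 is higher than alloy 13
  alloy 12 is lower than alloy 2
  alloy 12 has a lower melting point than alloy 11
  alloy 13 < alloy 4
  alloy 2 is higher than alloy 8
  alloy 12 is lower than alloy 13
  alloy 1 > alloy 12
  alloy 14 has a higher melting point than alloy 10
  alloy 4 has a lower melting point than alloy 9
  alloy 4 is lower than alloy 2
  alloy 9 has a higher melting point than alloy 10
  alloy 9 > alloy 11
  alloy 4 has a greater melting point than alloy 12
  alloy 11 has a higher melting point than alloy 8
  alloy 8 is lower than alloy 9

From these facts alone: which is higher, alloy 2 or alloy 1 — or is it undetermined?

undetermined

Following every chain through alloy 2: below alloy 2 we get alloy 10, alloy 12, alloy 13, alloy 4, alloy 8.
alloy 1 is not reached, and no chain runs the other way from alloy 1 to alloy 2.
So the given relations leave the order of alloy 2 and alloy 1 undetermined.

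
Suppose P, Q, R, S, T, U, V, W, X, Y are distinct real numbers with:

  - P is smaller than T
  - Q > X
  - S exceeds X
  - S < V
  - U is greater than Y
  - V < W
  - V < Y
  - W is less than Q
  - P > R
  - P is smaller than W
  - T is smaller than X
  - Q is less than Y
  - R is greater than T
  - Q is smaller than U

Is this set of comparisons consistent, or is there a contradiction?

Chaining the given relations yields R < P < T, so R < T. But one relation states T < R. These cannot both hold.

inconsistent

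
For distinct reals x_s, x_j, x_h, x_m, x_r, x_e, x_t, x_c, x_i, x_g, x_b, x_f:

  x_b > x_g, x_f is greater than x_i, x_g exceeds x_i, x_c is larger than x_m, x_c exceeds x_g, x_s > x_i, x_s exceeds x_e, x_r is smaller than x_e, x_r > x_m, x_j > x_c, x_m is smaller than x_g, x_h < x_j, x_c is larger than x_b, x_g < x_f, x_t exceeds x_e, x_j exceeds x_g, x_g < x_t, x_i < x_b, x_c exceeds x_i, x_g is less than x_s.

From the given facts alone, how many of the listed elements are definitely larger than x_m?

Directly above x_m: x_r, x_g, x_c.
One step further: x_b, x_e, x_s, x_t, x_f, x_j (9 so far).
No other element is forced above x_m by the given relations, so the count is 9.

9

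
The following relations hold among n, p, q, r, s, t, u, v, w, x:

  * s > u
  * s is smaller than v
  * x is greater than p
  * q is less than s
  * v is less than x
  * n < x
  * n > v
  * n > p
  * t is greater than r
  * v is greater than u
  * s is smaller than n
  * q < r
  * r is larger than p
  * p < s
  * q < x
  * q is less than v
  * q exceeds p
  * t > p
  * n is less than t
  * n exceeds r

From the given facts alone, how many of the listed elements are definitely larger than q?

The elements the relations force above q are s, r, v, n, t, x — no chain reaches any other.
That is 6.

6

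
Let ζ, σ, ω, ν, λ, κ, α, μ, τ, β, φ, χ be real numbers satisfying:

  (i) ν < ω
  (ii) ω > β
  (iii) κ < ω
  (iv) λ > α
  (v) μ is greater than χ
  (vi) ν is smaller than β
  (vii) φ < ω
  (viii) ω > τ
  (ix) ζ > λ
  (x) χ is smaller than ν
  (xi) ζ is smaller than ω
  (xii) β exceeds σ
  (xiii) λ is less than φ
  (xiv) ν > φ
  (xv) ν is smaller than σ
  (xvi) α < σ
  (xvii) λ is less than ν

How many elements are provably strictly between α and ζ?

Chaining upward from α reaches: λ, φ, ν, σ, β, ω.
Chaining downward from ζ reaches: λ.
Strictly between α and ζ are those in both lists: λ — 1 element.

1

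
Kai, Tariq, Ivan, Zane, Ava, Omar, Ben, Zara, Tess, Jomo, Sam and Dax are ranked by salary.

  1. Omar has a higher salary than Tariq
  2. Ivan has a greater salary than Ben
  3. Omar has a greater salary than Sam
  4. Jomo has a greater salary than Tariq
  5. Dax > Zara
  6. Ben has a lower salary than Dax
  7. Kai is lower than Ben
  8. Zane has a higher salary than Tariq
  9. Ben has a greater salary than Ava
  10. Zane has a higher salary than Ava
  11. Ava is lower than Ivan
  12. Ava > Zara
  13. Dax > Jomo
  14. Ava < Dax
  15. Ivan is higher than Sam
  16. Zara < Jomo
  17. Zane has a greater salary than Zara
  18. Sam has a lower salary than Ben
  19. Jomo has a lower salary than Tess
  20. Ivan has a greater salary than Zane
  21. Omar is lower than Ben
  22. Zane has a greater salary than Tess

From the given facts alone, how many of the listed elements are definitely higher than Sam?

4

From Sam the given relations immediately reach Omar, Ben, Ivan.
From those, Dax — 4 in total.
No other element is forced above Sam by the given relations, so the count is 4.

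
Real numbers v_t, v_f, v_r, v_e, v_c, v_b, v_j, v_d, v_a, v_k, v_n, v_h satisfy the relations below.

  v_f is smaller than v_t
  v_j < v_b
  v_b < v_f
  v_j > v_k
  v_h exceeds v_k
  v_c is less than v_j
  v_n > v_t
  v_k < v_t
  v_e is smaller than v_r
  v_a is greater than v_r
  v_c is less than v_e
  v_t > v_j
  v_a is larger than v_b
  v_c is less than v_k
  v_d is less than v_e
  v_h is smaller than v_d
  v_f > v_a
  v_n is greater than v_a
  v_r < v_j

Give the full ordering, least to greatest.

Nothing is placed below v_c, so it is least; from there v_c < v_k; v_k < v_h; v_h < v_d; v_d < v_e; v_e < v_r; v_r < v_j; v_j < v_b; v_b < v_a; v_a < v_f; v_f < v_t; v_t < v_n, each given directly.

v_c < v_k < v_h < v_d < v_e < v_r < v_j < v_b < v_a < v_f < v_t < v_n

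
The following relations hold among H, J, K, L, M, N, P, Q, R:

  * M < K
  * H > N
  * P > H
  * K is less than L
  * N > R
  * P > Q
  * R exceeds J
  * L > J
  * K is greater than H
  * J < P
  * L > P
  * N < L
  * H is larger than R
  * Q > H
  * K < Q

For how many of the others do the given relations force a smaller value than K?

5

Directly below K: M, H.
One step further: R, N (4 so far).
One step further: J (5 so far).
No other element is forced below K by the given relations, so the count is 5.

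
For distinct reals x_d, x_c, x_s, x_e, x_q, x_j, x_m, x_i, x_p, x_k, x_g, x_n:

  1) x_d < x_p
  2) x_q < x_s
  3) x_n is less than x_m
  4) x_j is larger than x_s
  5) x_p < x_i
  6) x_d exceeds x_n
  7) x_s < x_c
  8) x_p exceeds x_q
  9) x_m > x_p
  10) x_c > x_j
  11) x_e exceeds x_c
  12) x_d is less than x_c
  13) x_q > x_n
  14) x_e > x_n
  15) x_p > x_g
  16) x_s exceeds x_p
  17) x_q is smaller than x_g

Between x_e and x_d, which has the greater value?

x_d < x_p and x_p < x_s give x_d < x_s.
Then x_s < x_j extends the chain to x_j.
With x_j < x_c: x_d < x_p < x_s < x_j < x_c.
Then x_c < x_e extends the chain to x_e.
So x_d < x_e; x_e is the larger of the two.

x_e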